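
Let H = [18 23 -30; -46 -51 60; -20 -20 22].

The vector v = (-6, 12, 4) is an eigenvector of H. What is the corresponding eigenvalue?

Compute Hv: H·(-6, 12, 4) = (48, -96, -32).
Since Hv = λv, compare component 1: 48 = λ·-6, so λ = -8.

-8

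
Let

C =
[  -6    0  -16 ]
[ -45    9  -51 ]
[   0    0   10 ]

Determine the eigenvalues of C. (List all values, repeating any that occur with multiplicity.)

-6, 9, 10

The characteristic polynomial is p(r) = det(rI - C).
Cofactor expansion gives p(r) = r^3 - 13r^2 - 24r + 540.
Try r = 9: p(9) = 0, so 9 is a root.
Dividing by (r - 9) leaves r^2 - 4r - 60.
The quadratic factors as (r + 6)·(r - 10).
Eigenvalues: -6, 9, 10.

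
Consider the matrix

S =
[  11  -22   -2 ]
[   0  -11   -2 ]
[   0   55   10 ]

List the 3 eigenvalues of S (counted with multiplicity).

Compute the characteristic polynomial p(λ) = det(λI - S).
Expanding the 3×3 determinant: p(λ) = λ^3 - 10λ^2 - 11λ.
Rational-root test: λ = 0 gives p(0) = 0.
Dividing by λ leaves λ^2 - 10λ - 11.
The quadratic factors as (λ + 1)·(λ - 11).
Eigenvalues: -1, 0, 11.

-1, 0, 11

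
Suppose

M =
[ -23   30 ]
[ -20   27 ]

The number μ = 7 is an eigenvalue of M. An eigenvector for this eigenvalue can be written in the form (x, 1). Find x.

We need (M - 7I)v = 0.
M - 7I = [[-30, 30], [-20, 20]].
Row 1: (-30)·x + (30)·1 = 0
Row 2: (-20)·x + (20)·1 = 0
Solving gives x = 1.
Check: M·(1, 1) = (7, 7) = 7·(1, 1).

1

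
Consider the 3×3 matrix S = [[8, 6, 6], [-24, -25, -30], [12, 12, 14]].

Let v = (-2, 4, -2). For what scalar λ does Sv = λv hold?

2

Compute Sv: S·(-2, 4, -2) = (-4, 8, -4).
Since Sv = λv, compare component 1: -4 = λ·-2, so λ = 2.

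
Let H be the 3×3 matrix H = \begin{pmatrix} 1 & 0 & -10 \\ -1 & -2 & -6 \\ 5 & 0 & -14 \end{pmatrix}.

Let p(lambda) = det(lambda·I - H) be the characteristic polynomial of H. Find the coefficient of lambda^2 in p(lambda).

15

The coefficient of lambda^2 of det(lambda·I - H) is −trace(H).
trace(H) = (1) + (-2) + (-14) = -15, so the coefficient is 15.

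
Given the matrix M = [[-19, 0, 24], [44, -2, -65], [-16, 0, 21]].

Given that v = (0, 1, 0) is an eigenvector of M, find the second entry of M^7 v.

-128

First find the eigenvalue: Mv = (0, -2, 0) = -2·(0, 1, 0), so λ = -2.
Then M^7 v = λ^7·v = (-2)^7·(0, 1, 0) = -128·(0, 1, 0) = (0, -128, 0).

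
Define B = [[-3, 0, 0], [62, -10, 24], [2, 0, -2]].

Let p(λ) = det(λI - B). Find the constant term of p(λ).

60

p(λ) = λ^3 + 15λ^2 + 56λ + 60.
The constant term is 60.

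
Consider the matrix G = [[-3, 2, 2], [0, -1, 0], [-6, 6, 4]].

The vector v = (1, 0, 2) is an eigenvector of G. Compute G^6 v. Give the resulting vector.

(1, 0, 2)

First find the eigenvalue: Gv = (1, 0, 2) = 1·(1, 0, 2), so λ = 1.
Then G^6 v = λ^6·v = 1^6·(1, 0, 2) = 1·(1, 0, 2) = (1, 0, 2).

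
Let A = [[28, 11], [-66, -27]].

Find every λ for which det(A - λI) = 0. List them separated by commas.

det(A - lambda·I) = (28 - lambda)(-27 - lambda) - (11)·(-66) = lambda^2 - lambda - 30.
This factors as (lambda + 5)·(lambda - 6) = 0.
Eigenvalues: -5, 6.

-5, 6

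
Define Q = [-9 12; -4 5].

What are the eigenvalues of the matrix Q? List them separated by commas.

-3, -1

det(Q - sI) = (-9 - s)(5 - s) - (12)·(-4) = s^2 + 4s + 3.
This factors as (s + 3)·(s + 1) = 0.
Eigenvalues: -3, -1.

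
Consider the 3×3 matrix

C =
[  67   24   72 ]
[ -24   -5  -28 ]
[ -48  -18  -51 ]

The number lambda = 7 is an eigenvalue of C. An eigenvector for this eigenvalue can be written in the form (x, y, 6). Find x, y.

-8, 2

We need (C - 7I)v = 0.
C - 7I = [[60, 24, 72], [-24, -12, -28], [-48, -18, -58]].
Row 1: (60)·x + (24)·y + (72)·6 = 0
Row 2: (-24)·x + (-12)·y + (-28)·6 = 0
Row 3: (-48)·x + (-18)·y + (-58)·6 = 0
Solving gives x = -8, y = 2.
Check: C·(-8, 2, 6) = (-56, 14, 42) = 7·(-8, 2, 6).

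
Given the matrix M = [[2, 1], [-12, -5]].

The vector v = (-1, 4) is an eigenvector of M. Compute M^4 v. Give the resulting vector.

First find the eigenvalue: Mv = (2, -8) = -2·(-1, 4), so λ = -2.
Then M^4 v = λ^4·v = (-2)^4·(-1, 4) = 16·(-1, 4) = (-16, 64).

(-16, 64)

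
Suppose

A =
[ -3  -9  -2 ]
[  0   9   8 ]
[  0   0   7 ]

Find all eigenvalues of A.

A is upper triangular, so its eigenvalues are the diagonal entries.
Diagonal: -3, 9, 7.

-3, 7, 9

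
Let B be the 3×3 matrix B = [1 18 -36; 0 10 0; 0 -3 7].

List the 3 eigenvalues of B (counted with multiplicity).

Set up det(sI - B) = 0.
Expanding along the first row, p(s) = s^3 - 18s^2 + 87s - 70.
Since p(1) = 0, s = 1 is a root.
Dividing by (s - 1) leaves s^2 - 17s + 70.
The quadratic factors as (s - 7)·(s - 10).
Eigenvalues: 1, 7, 10.

1, 7, 10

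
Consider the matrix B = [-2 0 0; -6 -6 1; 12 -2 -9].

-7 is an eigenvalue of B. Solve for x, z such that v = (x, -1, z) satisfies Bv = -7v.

We need (B + 7I)v = 0.
B + 7I = [[5, 0, 0], [-6, 1, 1], [12, -2, -2]].
Row 1: (5)·x + (0)·-1 + (0)·z = 0
Row 2: (-6)·x + (1)·-1 + (1)·z = 0
Row 3: (12)·x + (-2)·-1 + (-2)·z = 0
Solving gives x = 0, z = 1.
Check: B·(0, -1, 1) = (0, 7, -7) = -7·(0, -1, 1).

0, 1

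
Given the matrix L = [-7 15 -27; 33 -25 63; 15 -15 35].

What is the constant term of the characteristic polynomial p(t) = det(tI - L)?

400

p(0) = det(0·I − L) = det(−L) = (−1)^3·det(L).
det(L) = -400, so p(0) = 400.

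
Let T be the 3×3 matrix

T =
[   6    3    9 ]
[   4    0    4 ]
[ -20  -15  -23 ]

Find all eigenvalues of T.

-8, -6, -3

Compute the characteristic polynomial p(lambda) = det(lambda·I - T).
Cofactor expansion gives p(lambda) = lambda^3 + 17·lambda^2 + 90·lambda + 144.
Rational-root test: lambda = -6 gives p(-6) = 0.
Factor out (lambda + 6): p(lambda) = (lambda + 6)·(lambda^2 + 11·lambda + 24).
The quadratic factors as (lambda + 8)·(lambda + 3).
Eigenvalues: -8, -6, -3.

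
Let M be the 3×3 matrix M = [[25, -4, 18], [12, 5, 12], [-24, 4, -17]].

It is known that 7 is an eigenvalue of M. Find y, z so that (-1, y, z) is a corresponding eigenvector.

We need (M - 7I)v = 0.
M - 7I = [[18, -4, 18], [12, -2, 12], [-24, 4, -24]].
Row 1: (18)·-1 + (-4)·y + (18)·z = 0
Row 2: (12)·-1 + (-2)·y + (12)·z = 0
Row 3: (-24)·-1 + (4)·y + (-24)·z = 0
Solving gives y = 0, z = 1.
Check: M·(-1, 0, 1) = (-7, 0, 7) = 7·(-1, 0, 1).

0, 1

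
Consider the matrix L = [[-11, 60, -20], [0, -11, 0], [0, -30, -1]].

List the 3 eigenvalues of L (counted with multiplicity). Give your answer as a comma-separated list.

-11, -11, -1

Compute the characteristic polynomial p(s) = det(sI - L).
Expanding along the first row, p(s) = s^3 + 23s^2 + 143s + 121.
Try s = -1: p(-1) = 0, so -1 is a root.
Factor out (s + 1): p(s) = (s + 1)·(s^2 + 22s + 121).
The quadratic factor is (s + 11)^2.
Eigenvalues: -11, -11, -1.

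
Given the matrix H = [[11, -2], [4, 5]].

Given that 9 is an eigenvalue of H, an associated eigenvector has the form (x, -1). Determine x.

-1

We need (H - 9I)v = 0.
H - 9I = [[2, -2], [4, -4]].
Row 1: (2)·x + (-2)·-1 = 0
Row 2: (4)·x + (-4)·-1 = 0
Solving gives x = -1.
Check: H·(-1, -1) = (-9, -9) = 9·(-1, -1).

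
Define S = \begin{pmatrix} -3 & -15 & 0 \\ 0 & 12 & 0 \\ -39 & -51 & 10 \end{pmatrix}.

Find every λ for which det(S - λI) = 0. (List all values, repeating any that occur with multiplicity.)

-3, 10, 12

Compute the characteristic polynomial p(λ) = det(λI - S).
Expanding the 3×3 determinant: p(λ) = λ^3 - 19λ^2 + 54λ + 360.
Try λ = -3: p(-3) = 0, so -3 is a root.
Factor out (λ + 3): p(λ) = (λ + 3)·(λ^2 - 22λ + 120).
The quadratic factors as (λ - 10)·(λ - 12).
Eigenvalues: -3, 10, 12.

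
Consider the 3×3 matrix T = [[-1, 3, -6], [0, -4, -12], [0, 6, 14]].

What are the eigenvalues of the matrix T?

-1, 2, 8

Set up det(tI - T) = 0.
Cofactor expansion gives p(t) = t^3 - 9t^2 + 6t + 16.
Rational-root test: t = 2 gives p(2) = 0.
Factor out (t - 2): p(t) = (t - 2)·(t^2 - 7t - 8).
The quadratic factors as (t + 1)·(t - 8).
Eigenvalues: -1, 2, 8.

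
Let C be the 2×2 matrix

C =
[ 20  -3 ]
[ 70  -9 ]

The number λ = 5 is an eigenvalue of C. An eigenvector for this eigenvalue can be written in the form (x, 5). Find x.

We need (C - 5I)v = 0.
C - 5I = [[15, -3], [70, -14]].
Row 1: (15)·x + (-3)·5 = 0
Row 2: (70)·x + (-14)·5 = 0
Solving gives x = 1.
Check: C·(1, 5) = (5, 25) = 5·(1, 5).

1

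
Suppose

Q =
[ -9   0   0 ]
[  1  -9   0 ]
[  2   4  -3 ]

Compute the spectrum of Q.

-9, -9, -3

Q is lower triangular, so its eigenvalues are the diagonal entries.
Diagonal: -9, -9, -3.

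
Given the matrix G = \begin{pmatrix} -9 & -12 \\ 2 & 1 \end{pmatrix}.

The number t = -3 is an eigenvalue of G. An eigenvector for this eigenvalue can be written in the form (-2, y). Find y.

1

We need (G + 3I)v = 0.
G + 3I = [[-6, -12], [2, 4]].
Row 1: (-6)·-2 + (-12)·y = 0
Row 2: (2)·-2 + (4)·y = 0
Solving gives y = 1.
Check: G·(-2, 1) = (6, -3) = -3·(-2, 1).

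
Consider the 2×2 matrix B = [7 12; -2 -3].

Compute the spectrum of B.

1, 3

det(B - μI) = (7 - μ)(-3 - μ) - (12)·(-2) = μ^2 - 4μ + 3.
This factors as (μ - 1)·(μ - 3) = 0.
Eigenvalues: 1, 3.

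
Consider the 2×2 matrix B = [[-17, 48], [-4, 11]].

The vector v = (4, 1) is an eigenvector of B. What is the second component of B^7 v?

-78125

First find the eigenvalue: Bv = (-20, -5) = -5·(4, 1), so λ = -5.
Then B^7 v = λ^7·v = (-5)^7·(4, 1) = -78125·(4, 1) = (-312500, -78125).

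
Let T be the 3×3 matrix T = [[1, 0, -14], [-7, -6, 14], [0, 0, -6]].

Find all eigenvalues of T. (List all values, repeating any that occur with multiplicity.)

-6, -6, 1

Compute the characteristic polynomial p(t) = det(tI - T).
Cofactor expansion gives p(t) = t^3 + 11t^2 + 24t - 36.
Since p(1) = 0, t = 1 is a root.
Factor out (t - 1): p(t) = (t - 1)·(t^2 + 12t + 36).
The quadratic factor is (t + 6)^2.
Eigenvalues: -6, -6, 1.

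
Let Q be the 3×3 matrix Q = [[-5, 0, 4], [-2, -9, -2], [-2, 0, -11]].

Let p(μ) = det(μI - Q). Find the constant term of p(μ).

567

p(μ) = μ^3 + 25μ^2 + 207μ + 567.
The constant term is 567.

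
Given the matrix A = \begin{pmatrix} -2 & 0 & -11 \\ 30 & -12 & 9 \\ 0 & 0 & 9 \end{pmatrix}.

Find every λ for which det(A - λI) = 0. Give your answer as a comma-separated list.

Set up det(lambda·I - A) = 0.
Cofactor expansion gives p(lambda) = lambda^3 + 5·lambda^2 - 102·lambda - 216.
Rational-root test: lambda = -2 gives p(-2) = 0.
Dividing by (lambda + 2) leaves lambda^2 + 3·lambda - 108.
The quadratic factors as (lambda + 12)·(lambda - 9).
Eigenvalues: -12, -2, 9.

-12, -2, 9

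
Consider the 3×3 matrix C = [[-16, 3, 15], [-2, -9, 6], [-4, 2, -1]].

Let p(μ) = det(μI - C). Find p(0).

630

p(0) = det(0·I − C) = det(−C) = (−1)^3·det(C).
det(C) = -630, so p(0) = 630.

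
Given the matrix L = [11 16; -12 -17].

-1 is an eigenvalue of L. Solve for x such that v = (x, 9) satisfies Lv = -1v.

-12

We need (L + 1I)v = 0.
L + 1I = [[12, 16], [-12, -16]].
Row 1: (12)·x + (16)·9 = 0
Row 2: (-12)·x + (-16)·9 = 0
Solving gives x = -12.
Check: L·(-12, 9) = (12, -9) = -1·(-12, 9).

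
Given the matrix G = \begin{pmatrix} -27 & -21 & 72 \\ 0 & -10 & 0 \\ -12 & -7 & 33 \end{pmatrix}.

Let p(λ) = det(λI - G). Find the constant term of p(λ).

-270

p(λ) = λ^3 + 4λ^2 - 87λ - 270.
The constant term is -270.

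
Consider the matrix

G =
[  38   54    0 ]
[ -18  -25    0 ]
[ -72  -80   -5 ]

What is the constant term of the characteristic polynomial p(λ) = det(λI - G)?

110

p(0) = det(0·I − G) = det(−G) = (−1)^3·det(G).
det(G) = -110, so p(0) = 110.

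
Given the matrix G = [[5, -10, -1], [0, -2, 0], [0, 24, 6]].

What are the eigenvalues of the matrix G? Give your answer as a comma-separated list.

The characteristic polynomial is p(r) = det(rI - G).
Cofactor expansion gives p(r) = r^3 - 9r^2 + 8r + 60.
Since p(-2) = 0, r = -2 is a root.
Dividing by (r + 2) leaves r^2 - 11r + 30.
The quadratic factors as (r - 5)·(r - 6).
Eigenvalues: -2, 5, 6.

-2, 5, 6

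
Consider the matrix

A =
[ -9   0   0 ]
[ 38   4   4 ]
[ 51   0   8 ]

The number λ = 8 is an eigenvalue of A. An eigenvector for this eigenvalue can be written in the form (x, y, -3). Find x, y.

0, -3

We need (A - 8I)v = 0.
A - 8I = [[-17, 0, 0], [38, -4, 4], [51, 0, 0]].
Row 1: (-17)·x + (0)·y + (0)·-3 = 0
Row 2: (38)·x + (-4)·y + (4)·-3 = 0
Row 3: (51)·x + (0)·y + (0)·-3 = 0
Solving gives x = 0, y = -3.
Check: A·(0, -3, -3) = (0, -24, -24) = 8·(0, -3, -3).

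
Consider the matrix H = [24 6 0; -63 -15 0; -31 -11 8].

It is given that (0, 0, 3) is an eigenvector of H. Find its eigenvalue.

Compute Hv: H·(0, 0, 3) = (0, 0, 24).
Since Hv = λv, compare component 3: 24 = λ·3, so λ = 8.

8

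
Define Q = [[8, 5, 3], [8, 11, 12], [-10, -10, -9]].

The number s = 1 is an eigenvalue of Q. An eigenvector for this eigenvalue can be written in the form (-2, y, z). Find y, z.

We need (Q - 1I)v = 0.
Q - 1I = [[7, 5, 3], [8, 10, 12], [-10, -10, -10]].
Row 1: (7)·-2 + (5)·y + (3)·z = 0
Row 2: (8)·-2 + (10)·y + (12)·z = 0
Row 3: (-10)·-2 + (-10)·y + (-10)·z = 0
Solving gives y = 4, z = -2.
Check: Q·(-2, 4, -2) = (-2, 4, -2) = 1·(-2, 4, -2).

4, -2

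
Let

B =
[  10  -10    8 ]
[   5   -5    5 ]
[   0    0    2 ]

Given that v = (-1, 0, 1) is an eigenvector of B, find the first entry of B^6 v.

First find the eigenvalue: Bv = (-2, 0, 2) = 2·(-1, 0, 1), so λ = 2.
Then B^6 v = λ^6·v = 2^6·(-1, 0, 1) = 64·(-1, 0, 1) = (-64, 0, 64).

-64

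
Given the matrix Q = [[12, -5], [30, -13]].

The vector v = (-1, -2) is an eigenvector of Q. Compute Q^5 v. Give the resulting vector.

First find the eigenvalue: Qv = (-2, -4) = 2·(-1, -2), so λ = 2.
Then Q^5 v = λ^5·v = 2^5·(-1, -2) = 32·(-1, -2) = (-32, -64).

(-32, -64)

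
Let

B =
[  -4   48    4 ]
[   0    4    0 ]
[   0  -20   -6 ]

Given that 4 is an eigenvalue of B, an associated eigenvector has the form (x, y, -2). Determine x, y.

We need (B - 4I)v = 0.
B - 4I = [[-8, 48, 4], [0, 0, 0], [0, -20, -10]].
Row 1: (-8)·x + (48)·y + (4)·-2 = 0
Row 2: (0)·x + (0)·y + (0)·-2 = 0
Row 3: (0)·x + (-20)·y + (-10)·-2 = 0
Solving gives x = 5, y = 1.
Check: B·(5, 1, -2) = (20, 4, -8) = 4·(5, 1, -2).

5, 1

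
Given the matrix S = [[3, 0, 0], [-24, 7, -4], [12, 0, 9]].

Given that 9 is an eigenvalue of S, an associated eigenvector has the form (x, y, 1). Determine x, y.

0, -2

We need (S - 9I)v = 0.
S - 9I = [[-6, 0, 0], [-24, -2, -4], [12, 0, 0]].
Row 1: (-6)·x + (0)·y + (0)·1 = 0
Row 2: (-24)·x + (-2)·y + (-4)·1 = 0
Row 3: (12)·x + (0)·y + (0)·1 = 0
Solving gives x = 0, y = -2.
Check: S·(0, -2, 1) = (0, -18, 9) = 9·(0, -2, 1).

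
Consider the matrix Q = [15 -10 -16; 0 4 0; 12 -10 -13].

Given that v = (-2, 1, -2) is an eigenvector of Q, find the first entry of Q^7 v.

First find the eigenvalue: Qv = (-8, 4, -8) = 4·(-2, 1, -2), so λ = 4.
Then Q^7 v = λ^7·v = 4^7·(-2, 1, -2) = 16384·(-2, 1, -2) = (-32768, 16384, -32768).

-32768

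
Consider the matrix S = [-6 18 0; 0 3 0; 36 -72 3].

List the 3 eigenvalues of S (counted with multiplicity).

Set up det(lambda·I - S) = 0.
Expanding along the first row, p(lambda) = lambda^3 - 27·lambda + 54.
Rational-root test: lambda = -6 gives p(-6) = 0.
Dividing by (lambda + 6) leaves lambda^2 - 6·lambda + 9.
The quadratic factor is (lambda - 3)^2.
Eigenvalues: -6, 3, 3.

-6, 3, 3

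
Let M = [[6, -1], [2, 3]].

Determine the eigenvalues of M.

4, 5

det(M - tI) = (6 - t)(3 - t) - (-1)·(2) = t^2 - 9t + 20.
This factors as (t - 4)·(t - 5) = 0.
Eigenvalues: 4, 5.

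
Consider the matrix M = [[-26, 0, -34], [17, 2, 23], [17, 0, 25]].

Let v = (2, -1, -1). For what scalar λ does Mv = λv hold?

Compute Mv: M·(2, -1, -1) = (-18, 9, 9).
Since Mv = λv, compare component 1: -18 = λ·2, so λ = -9.

-9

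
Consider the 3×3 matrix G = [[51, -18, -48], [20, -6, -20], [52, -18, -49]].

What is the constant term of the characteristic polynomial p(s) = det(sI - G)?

-18

p(0) = det(0·I − G) = det(−G) = (−1)^3·det(G).
det(G) = 18, so p(0) = -18.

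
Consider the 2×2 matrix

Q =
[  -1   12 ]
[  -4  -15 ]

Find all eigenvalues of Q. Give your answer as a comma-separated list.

det(Q - λI) = (-1 - λ)(-15 - λ) - (12)·(-4) = λ^2 + 16λ + 63.
This factors as (λ + 9)·(λ + 7) = 0.
Eigenvalues: -9, -7.

-9, -7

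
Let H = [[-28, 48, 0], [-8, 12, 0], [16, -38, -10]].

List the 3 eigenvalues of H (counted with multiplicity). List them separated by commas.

The characteristic polynomial is p(s) = det(sI - H).
Expanding the 3×3 determinant: p(s) = s^3 + 26s^2 + 208s + 480.
Rational-root test: s = -4 gives p(-4) = 0.
Dividing by (s + 4) leaves s^2 + 22s + 120.
The quadratic factors as (s + 12)·(s + 10).
Eigenvalues: -12, -10, -4.

-12, -10, -4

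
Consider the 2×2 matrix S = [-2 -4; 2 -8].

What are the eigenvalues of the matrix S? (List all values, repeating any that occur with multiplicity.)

-6, -4

det(S - λI) = (-2 - λ)(-8 - λ) - (-4)·(2) = λ^2 + 10λ + 24.
This factors as (λ + 6)·(λ + 4) = 0.
Eigenvalues: -6, -4.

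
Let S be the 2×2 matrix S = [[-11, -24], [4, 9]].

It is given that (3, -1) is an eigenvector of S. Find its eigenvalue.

Compute Sv: S·(3, -1) = (-9, 3).
Since Sv = λv, compare component 1: -9 = λ·3, so λ = -3.

-3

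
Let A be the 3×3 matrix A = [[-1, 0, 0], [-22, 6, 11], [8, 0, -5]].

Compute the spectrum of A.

-5, -1, 6

The characteristic polynomial is p(λ) = det(λI - A).
Expanding the 3×3 determinant: p(λ) = λ^3 - 31λ - 30.
Rational-root test: λ = 6 gives p(6) = 0.
Factor out (λ - 6): p(λ) = (λ - 6)·(λ^2 + 6λ + 5).
The quadratic factors as (λ + 5)·(λ + 1).
Eigenvalues: -5, -1, 6.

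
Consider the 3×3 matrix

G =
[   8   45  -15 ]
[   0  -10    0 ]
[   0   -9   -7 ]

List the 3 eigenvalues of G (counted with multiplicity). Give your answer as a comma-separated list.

-10, -7, 8

Compute the characteristic polynomial p(λ) = det(λI - G).
Cofactor expansion gives p(λ) = λ^3 + 9λ^2 - 66λ - 560.
Since p(-7) = 0, λ = -7 is a root.
Factor out (λ + 7): p(λ) = (λ + 7)·(λ^2 + 2λ - 80).
The quadratic factors as (λ + 10)·(λ - 8).
Eigenvalues: -10, -7, 8.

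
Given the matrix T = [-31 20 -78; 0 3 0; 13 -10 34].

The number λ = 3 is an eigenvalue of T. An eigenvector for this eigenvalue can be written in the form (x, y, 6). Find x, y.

We need (T - 3I)v = 0.
T - 3I = [[-34, 20, -78], [0, 0, 0], [13, -10, 31]].
Row 1: (-34)·x + (20)·y + (-78)·6 = 0
Row 2: (0)·x + (0)·y + (0)·6 = 0
Row 3: (13)·x + (-10)·y + (31)·6 = 0
Solving gives x = -12, y = 3.
Check: T·(-12, 3, 6) = (-36, 9, 18) = 3·(-12, 3, 6).

-12, 3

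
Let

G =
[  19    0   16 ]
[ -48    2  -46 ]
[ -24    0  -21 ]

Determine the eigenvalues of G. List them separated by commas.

Compute the characteristic polynomial p(t) = det(tI - G).
Expanding the 3×3 determinant: p(t) = t^3 - 19t + 30.
Try t = -5: p(-5) = 0, so -5 is a root.
Factor out (t + 5): p(t) = (t + 5)·(t^2 - 5t + 6).
The quadratic factors as (t - 2)·(t - 3).
Eigenvalues: -5, 2, 3.

-5, 2, 3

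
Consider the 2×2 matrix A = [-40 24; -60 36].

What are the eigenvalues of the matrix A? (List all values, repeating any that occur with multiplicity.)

-4, 0

det(A - rI) = (-40 - r)(36 - r) - (24)·(-60) = r^2 + 4r.
This factors as (r + 4)·r = 0.
Eigenvalues: -4, 0.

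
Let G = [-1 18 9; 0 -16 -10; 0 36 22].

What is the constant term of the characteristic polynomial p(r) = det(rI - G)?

8

p(0) = det(0·I − G) = det(−G) = (−1)^3·det(G).
det(G) = -8, so p(0) = 8.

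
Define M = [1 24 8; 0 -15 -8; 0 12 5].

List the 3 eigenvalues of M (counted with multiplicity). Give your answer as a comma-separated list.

Set up det(sI - M) = 0.
Expanding the 3×3 determinant: p(s) = s^3 + 9s^2 + 11s - 21.
Rational-root test: s = 1 gives p(1) = 0.
Dividing by (s - 1) leaves s^2 + 10s + 21.
The quadratic factors as (s + 7)·(s + 3).
Eigenvalues: -7, -3, 1.

-7, -3, 1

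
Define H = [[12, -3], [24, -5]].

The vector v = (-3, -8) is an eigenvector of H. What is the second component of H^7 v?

-131072

First find the eigenvalue: Hv = (-12, -32) = 4·(-3, -8), so λ = 4.
Then H^7 v = λ^7·v = 4^7·(-3, -8) = 16384·(-3, -8) = (-49152, -131072).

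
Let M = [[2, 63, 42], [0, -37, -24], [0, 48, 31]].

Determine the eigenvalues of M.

-5, -1, 2

Compute the characteristic polynomial p(s) = det(sI - M).
Expanding along the first row, p(s) = s^3 + 4s^2 - 7s - 10.
Rational-root test: s = -5 gives p(-5) = 0.
Factor out (s + 5): p(s) = (s + 5)·(s^2 - s - 2).
The quadratic factors as (s + 1)·(s - 2).
Eigenvalues: -5, -1, 2.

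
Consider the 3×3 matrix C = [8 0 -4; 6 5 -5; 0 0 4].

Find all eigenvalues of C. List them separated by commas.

4, 5, 8

Compute the characteristic polynomial p(μ) = det(μI - C).
Expanding along the first row, p(μ) = μ^3 - 17μ^2 + 92μ - 160.
Try μ = 8: p(8) = 0, so 8 is a root.
Dividing by (μ - 8) leaves μ^2 - 9μ + 20.
The quadratic factors as (μ - 4)·(μ - 5).
Eigenvalues: 4, 5, 8.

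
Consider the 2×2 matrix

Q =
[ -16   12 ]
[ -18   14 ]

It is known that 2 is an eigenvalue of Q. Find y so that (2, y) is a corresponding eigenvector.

We need (Q - 2I)v = 0.
Q - 2I = [[-18, 12], [-18, 12]].
Row 1: (-18)·2 + (12)·y = 0
Row 2: (-18)·2 + (12)·y = 0
Solving gives y = 3.
Check: Q·(2, 3) = (4, 6) = 2·(2, 3).

3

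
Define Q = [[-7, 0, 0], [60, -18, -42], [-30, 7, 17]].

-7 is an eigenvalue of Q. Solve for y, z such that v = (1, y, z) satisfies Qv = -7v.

We need (Q + 7I)v = 0.
Q + 7I = [[0, 0, 0], [60, -11, -42], [-30, 7, 24]].
Row 1: (0)·1 + (0)·y + (0)·z = 0
Row 2: (60)·1 + (-11)·y + (-42)·z = 0
Row 3: (-30)·1 + (7)·y + (24)·z = 0
Solving gives y = -6, z = 3.
Check: Q·(1, -6, 3) = (-7, 42, -21) = -7·(1, -6, 3).

-6, 3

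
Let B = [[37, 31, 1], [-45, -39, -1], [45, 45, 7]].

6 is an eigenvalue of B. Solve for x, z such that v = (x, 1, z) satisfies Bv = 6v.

We need (B - 6I)v = 0.
B - 6I = [[31, 31, 1], [-45, -45, -1], [45, 45, 1]].
Row 1: (31)·x + (31)·1 + (1)·z = 0
Row 2: (-45)·x + (-45)·1 + (-1)·z = 0
Row 3: (45)·x + (45)·1 + (1)·z = 0
Solving gives x = -1, z = 0.
Check: B·(-1, 1, 0) = (-6, 6, 0) = 6·(-1, 1, 0).

-1, 0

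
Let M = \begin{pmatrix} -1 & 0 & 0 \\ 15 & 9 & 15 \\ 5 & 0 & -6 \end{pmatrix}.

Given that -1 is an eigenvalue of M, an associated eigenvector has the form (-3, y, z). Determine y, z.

We need (M + 1I)v = 0.
M + 1I = [[0, 0, 0], [15, 10, 15], [5, 0, -5]].
Row 1: (0)·-3 + (0)·y + (0)·z = 0
Row 2: (15)·-3 + (10)·y + (15)·z = 0
Row 3: (5)·-3 + (0)·y + (-5)·z = 0
Solving gives y = 9, z = -3.
Check: M·(-3, 9, -3) = (3, -9, 3) = -1·(-3, 9, -3).

9, -3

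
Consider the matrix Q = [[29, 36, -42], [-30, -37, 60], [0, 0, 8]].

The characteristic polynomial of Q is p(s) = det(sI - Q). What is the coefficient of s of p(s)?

p(s) = s^3 - 57s - 56.
The coefficient of s is -57.

-57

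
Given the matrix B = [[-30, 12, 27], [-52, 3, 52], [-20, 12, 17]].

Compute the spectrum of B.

Set up det(rI - B) = 0.
Expanding along the first row, p(r) = r^3 + 10r^2 - 9r - 90.
Rational-root test: r = -3 gives p(-3) = 0.
Dividing by (r + 3) leaves r^2 + 7r - 30.
The quadratic factors as (r + 10)·(r - 3).
Eigenvalues: -10, -3, 3.

-10, -3, 3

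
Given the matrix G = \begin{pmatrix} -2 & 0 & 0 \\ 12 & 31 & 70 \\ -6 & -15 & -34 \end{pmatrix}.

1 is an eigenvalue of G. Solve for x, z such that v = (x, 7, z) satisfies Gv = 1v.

0, -3

We need (G - 1I)v = 0.
G - 1I = [[-3, 0, 0], [12, 30, 70], [-6, -15, -35]].
Row 1: (-3)·x + (0)·7 + (0)·z = 0
Row 2: (12)·x + (30)·7 + (70)·z = 0
Row 3: (-6)·x + (-15)·7 + (-35)·z = 0
Solving gives x = 0, z = -3.
Check: G·(0, 7, -3) = (0, 7, -3) = 1·(0, 7, -3).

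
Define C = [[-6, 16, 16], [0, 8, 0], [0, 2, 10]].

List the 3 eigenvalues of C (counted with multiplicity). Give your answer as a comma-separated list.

The characteristic polynomial is p(μ) = det(μI - C).
Expanding the 3×3 determinant: p(μ) = μ^3 - 12μ^2 - 28μ + 480.
Since p(8) = 0, μ = 8 is a root.
Factor out (μ - 8): p(μ) = (μ - 8)·(μ^2 - 4μ - 60).
The quadratic factors as (μ + 6)·(μ - 10).
Eigenvalues: -6, 8, 10.

-6, 8, 10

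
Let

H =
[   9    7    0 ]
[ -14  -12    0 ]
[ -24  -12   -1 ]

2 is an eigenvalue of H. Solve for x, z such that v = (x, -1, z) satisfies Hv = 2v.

1, -4

We need (H - 2I)v = 0.
H - 2I = [[7, 7, 0], [-14, -14, 0], [-24, -12, -3]].
Row 1: (7)·x + (7)·-1 + (0)·z = 0
Row 2: (-14)·x + (-14)·-1 + (0)·z = 0
Row 3: (-24)·x + (-12)·-1 + (-3)·z = 0
Solving gives x = 1, z = -4.
Check: H·(1, -1, -4) = (2, -2, -8) = 2·(1, -1, -4).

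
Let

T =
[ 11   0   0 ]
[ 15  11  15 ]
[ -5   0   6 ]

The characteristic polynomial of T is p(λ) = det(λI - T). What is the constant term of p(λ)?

p(λ) = λ^3 - 28λ^2 + 253λ - 726.
The constant term is -726.

-726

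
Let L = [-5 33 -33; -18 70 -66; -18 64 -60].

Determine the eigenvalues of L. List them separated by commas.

-5, 4, 6

Compute the characteristic polynomial p(s) = det(sI - L).
Expanding the 3×3 determinant: p(s) = s^3 - 5s^2 - 26s + 120.
Try s = -5: p(-5) = 0, so -5 is a root.
Dividing by (s + 5) leaves s^2 - 10s + 24.
The quadratic factors as (s - 4)·(s - 6).
Eigenvalues: -5, 4, 6.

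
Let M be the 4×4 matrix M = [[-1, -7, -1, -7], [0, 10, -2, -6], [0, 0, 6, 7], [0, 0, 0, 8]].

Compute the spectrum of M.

-1, 6, 8, 10

M is upper triangular, so its eigenvalues are the diagonal entries.
Diagonal: -1, 10, 6, 8.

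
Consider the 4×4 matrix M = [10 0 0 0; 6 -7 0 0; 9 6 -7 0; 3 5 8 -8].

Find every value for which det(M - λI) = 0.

-8, -7, -7, 10

M is lower triangular, so its eigenvalues are the diagonal entries.
Diagonal: 10, -7, -7, -8.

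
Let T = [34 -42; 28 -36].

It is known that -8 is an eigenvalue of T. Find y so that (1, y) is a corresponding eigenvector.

We need (T + 8I)v = 0.
T + 8I = [[42, -42], [28, -28]].
Row 1: (42)·1 + (-42)·y = 0
Row 2: (28)·1 + (-28)·y = 0
Solving gives y = 1.
Check: T·(1, 1) = (-8, -8) = -8·(1, 1).

1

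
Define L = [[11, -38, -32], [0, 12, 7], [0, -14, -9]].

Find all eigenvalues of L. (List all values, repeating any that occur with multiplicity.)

-2, 5, 11

Set up det(tI - L) = 0.
Cofactor expansion gives p(t) = t^3 - 14t^2 + 23t + 110.
Since p(-2) = 0, t = -2 is a root.
Dividing by (t + 2) leaves t^2 - 16t + 55.
The quadratic factors as (t - 5)·(t - 11).
Eigenvalues: -2, 5, 11.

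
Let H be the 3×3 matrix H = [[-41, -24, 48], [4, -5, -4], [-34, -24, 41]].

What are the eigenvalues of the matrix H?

-7, -5, 7

The characteristic polynomial is p(t) = det(tI - H).
Cofactor expansion gives p(t) = t^3 + 5t^2 - 49t - 245.
Rational-root test: t = -5 gives p(-5) = 0.
Dividing by (t + 5) leaves t^2 - 49.
The quadratic factors as (t + 7)·(t - 7).
Eigenvalues: -7, -5, 7.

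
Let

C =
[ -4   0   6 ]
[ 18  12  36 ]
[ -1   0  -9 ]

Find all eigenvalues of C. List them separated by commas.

Set up det(sI - C) = 0.
Cofactor expansion gives p(s) = s^3 + s^2 - 114s - 504.
Try s = -6: p(-6) = 0, so -6 is a root.
Factor out (s + 6): p(s) = (s + 6)·(s^2 - 5s - 84).
The quadratic factors as (s + 7)·(s - 12).
Eigenvalues: -7, -6, 12.

-7, -6, 12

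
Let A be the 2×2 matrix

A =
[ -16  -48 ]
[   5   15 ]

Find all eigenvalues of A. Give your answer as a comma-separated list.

det(A - sI) = (-16 - s)(15 - s) - (-48)·(5) = s^2 + s.
This factors as (s + 1)·s = 0.
Eigenvalues: -1, 0.

-1, 0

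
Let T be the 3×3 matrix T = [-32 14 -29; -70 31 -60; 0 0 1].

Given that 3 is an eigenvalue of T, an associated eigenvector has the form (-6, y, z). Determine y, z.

-15, 0

We need (T - 3I)v = 0.
T - 3I = [[-35, 14, -29], [-70, 28, -60], [0, 0, -2]].
Row 1: (-35)·-6 + (14)·y + (-29)·z = 0
Row 2: (-70)·-6 + (28)·y + (-60)·z = 0
Row 3: (0)·-6 + (0)·y + (-2)·z = 0
Solving gives y = -15, z = 0.
Check: T·(-6, -15, 0) = (-18, -45, 0) = 3·(-6, -15, 0).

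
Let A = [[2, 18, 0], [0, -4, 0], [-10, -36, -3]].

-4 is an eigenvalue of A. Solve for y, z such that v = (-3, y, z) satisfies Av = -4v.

We need (A + 4I)v = 0.
A + 4I = [[6, 18, 0], [0, 0, 0], [-10, -36, 1]].
Row 1: (6)·-3 + (18)·y + (0)·z = 0
Row 2: (0)·-3 + (0)·y + (0)·z = 0
Row 3: (-10)·-3 + (-36)·y + (1)·z = 0
Solving gives y = 1, z = 6.
Check: A·(-3, 1, 6) = (12, -4, -24) = -4·(-3, 1, 6).

1, 6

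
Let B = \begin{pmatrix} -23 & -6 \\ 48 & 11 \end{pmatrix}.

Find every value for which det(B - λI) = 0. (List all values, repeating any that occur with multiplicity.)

-7, -5

det(B - rI) = (-23 - r)(11 - r) - (-6)·(48) = r^2 + 12r + 35.
This factors as (r + 7)·(r + 5) = 0.
Eigenvalues: -7, -5.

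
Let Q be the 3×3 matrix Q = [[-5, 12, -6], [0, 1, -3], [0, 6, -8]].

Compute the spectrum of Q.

The characteristic polynomial is p(t) = det(tI - Q).
Expanding along the first row, p(t) = t^3 + 12t^2 + 45t + 50.
Since p(-2) = 0, t = -2 is a root.
Dividing by (t + 2) leaves t^2 + 10t + 25.
The quadratic factor is (t + 5)^2.
Eigenvalues: -5, -5, -2.

-5, -5, -2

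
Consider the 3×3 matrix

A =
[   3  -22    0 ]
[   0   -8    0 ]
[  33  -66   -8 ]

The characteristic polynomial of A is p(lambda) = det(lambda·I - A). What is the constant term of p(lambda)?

-192

p(lambda) = lambda^3 + 13·lambda^2 + 16·lambda - 192.
The constant term is -192.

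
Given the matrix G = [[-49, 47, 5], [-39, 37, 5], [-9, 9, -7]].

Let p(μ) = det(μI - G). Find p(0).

p(0) = det(0·I − G) = det(−G) = (−1)^3·det(G).
det(G) = -140, so p(0) = 140.

140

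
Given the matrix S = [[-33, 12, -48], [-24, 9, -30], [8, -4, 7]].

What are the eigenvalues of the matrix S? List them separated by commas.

Compute the characteristic polynomial p(t) = det(tI - S).
Expanding along the first row, p(t) = t^3 + 17t^2 + 87t + 135.
Try t = -3: p(-3) = 0, so -3 is a root.
Dividing by (t + 3) leaves t^2 + 14t + 45.
The quadratic factors as (t + 9)·(t + 5).
Eigenvalues: -9, -5, -3.

-9, -5, -3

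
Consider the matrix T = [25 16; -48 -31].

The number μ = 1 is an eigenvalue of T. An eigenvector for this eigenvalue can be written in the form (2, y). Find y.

We need (T - 1I)v = 0.
T - 1I = [[24, 16], [-48, -32]].
Row 1: (24)·2 + (16)·y = 0
Row 2: (-48)·2 + (-32)·y = 0
Solving gives y = -3.
Check: T·(2, -3) = (2, -3) = 1·(2, -3).

-3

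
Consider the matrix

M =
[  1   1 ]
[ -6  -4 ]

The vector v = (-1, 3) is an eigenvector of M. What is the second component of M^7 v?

-384

First find the eigenvalue: Mv = (2, -6) = -2·(-1, 3), so λ = -2.
Then M^7 v = λ^7·v = (-2)^7·(-1, 3) = -128·(-1, 3) = (128, -384).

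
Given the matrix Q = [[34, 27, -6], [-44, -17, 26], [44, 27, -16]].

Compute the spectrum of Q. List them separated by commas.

Set up det(rI - Q) = 0.
Expanding along the first row, p(r) = r^3 - r^2 - 100r + 100.
Since p(10) = 0, r = 10 is a root.
Factor out (r - 10): p(r) = (r - 10)·(r^2 + 9r - 10).
The quadratic factors as (r + 10)·(r - 1).
Eigenvalues: -10, 1, 10.

-10, 1, 10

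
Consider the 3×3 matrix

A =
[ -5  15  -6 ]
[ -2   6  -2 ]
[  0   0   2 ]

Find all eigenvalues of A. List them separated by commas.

Compute the characteristic polynomial p(t) = det(tI - A).
Expanding the 3×3 determinant: p(t) = t^3 - 3t^2 + 2t.
Since p(1) = 0, t = 1 is a root.
Dividing by (t - 1) leaves t^2 - 2t.
The quadratic factors as t·(t - 2).
Eigenvalues: 0, 1, 2.

0, 1, 2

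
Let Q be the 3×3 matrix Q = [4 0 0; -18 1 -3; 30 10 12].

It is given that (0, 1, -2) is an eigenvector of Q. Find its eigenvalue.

7

Compute Qv: Q·(0, 1, -2) = (0, 7, -14).
Since Qv = λv, compare component 2: 7 = λ·1, so λ = 7.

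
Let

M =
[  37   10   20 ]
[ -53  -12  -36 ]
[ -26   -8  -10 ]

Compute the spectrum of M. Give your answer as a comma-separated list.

2, 6, 7

The characteristic polynomial is p(λ) = det(λI - M).
Expanding the 3×3 determinant: p(λ) = λ^3 - 15λ^2 + 68λ - 84.
Rational-root test: λ = 2 gives p(2) = 0.
Dividing by (λ - 2) leaves λ^2 - 13λ + 42.
The quadratic factors as (λ - 6)·(λ - 7).
Eigenvalues: 2, 6, 7.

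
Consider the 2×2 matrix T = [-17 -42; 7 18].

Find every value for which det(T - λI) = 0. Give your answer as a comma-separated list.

det(T - μI) = (-17 - μ)(18 - μ) - (-42)·(7) = μ^2 - μ - 12.
This factors as (μ + 3)·(μ - 4) = 0.
Eigenvalues: -3, 4.

-3, 4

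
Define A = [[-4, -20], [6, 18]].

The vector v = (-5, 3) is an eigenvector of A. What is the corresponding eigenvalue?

Compute Av: A·(-5, 3) = (-40, 24).
Since Av = λv, compare component 1: -40 = λ·-5, so λ = 8.

8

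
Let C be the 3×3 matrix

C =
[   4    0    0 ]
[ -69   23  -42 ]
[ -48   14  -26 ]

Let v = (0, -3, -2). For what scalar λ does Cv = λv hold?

Compute Cv: C·(0, -3, -2) = (0, 15, 10).
Since Cv = λv, compare component 2: 15 = λ·-3, so λ = -5.

-5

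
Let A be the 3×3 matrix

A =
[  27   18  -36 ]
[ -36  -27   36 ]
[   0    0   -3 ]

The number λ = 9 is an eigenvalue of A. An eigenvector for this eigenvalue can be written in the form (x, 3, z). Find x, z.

-3, 0

We need (A - 9I)v = 0.
A - 9I = [[18, 18, -36], [-36, -36, 36], [0, 0, -12]].
Row 1: (18)·x + (18)·3 + (-36)·z = 0
Row 2: (-36)·x + (-36)·3 + (36)·z = 0
Row 3: (0)·x + (0)·3 + (-12)·z = 0
Solving gives x = -3, z = 0.
Check: A·(-3, 3, 0) = (-27, 27, 0) = 9·(-3, 3, 0).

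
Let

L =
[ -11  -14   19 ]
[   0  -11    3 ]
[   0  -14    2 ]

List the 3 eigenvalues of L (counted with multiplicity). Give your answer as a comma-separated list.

-11, -5, -4

Set up det(λI - L) = 0.
Expanding along the first row, p(λ) = λ^3 + 20λ^2 + 119λ + 220.
Rational-root test: λ = -4 gives p(-4) = 0.
Factor out (λ + 4): p(λ) = (λ + 4)·(λ^2 + 16λ + 55).
The quadratic factors as (λ + 11)·(λ + 5).
Eigenvalues: -11, -5, -4.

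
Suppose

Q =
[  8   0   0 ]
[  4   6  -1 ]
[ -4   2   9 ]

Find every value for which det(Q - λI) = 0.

7, 8, 8

Set up det(μI - Q) = 0.
Expanding the 3×3 determinant: p(μ) = μ^3 - 23μ^2 + 176μ - 448.
Rational-root test: μ = 8 gives p(8) = 0.
Dividing by (μ - 8) leaves μ^2 - 15μ + 56.
The quadratic factors as (μ - 7)·(μ - 8).
Eigenvalues: 7, 8, 8.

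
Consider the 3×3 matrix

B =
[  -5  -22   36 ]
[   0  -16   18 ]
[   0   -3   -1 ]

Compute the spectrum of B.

Compute the characteristic polynomial p(λ) = det(λI - B).
Expanding the 3×3 determinant: p(λ) = λ^3 + 22λ^2 + 155λ + 350.
Since p(-7) = 0, λ = -7 is a root.
Factor out (λ + 7): p(λ) = (λ + 7)·(λ^2 + 15λ + 50).
The quadratic factors as (λ + 10)·(λ + 5).
Eigenvalues: -10, -7, -5.

-10, -7, -5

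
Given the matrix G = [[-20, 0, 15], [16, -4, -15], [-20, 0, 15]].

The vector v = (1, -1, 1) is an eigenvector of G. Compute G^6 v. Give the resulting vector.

(15625, -15625, 15625)

First find the eigenvalue: Gv = (-5, 5, -5) = -5·(1, -1, 1), so λ = -5.
Then G^6 v = λ^6·v = (-5)^6·(1, -1, 1) = 15625·(1, -1, 1) = (15625, -15625, 15625).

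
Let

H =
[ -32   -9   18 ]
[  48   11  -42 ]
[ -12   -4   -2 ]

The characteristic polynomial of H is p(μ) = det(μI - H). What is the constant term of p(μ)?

p(μ) = μ^3 + 23μ^2 + 170μ + 400.
The constant term is 400.

400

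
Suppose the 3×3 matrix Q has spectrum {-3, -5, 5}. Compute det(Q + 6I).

33

If Q has eigenvalues -3, -5, 5, then Q + 6I has eigenvalues 3, 1, 11.
det(Q + 6I) = (3) · (1) · (11) = 33.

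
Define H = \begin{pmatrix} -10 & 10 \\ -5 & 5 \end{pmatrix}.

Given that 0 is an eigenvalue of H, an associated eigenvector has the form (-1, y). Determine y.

We need (H)v = 0.
H = [[-10, 10], [-5, 5]].
Row 1: (-10)·-1 + (10)·y = 0
Row 2: (-5)·-1 + (5)·y = 0
Solving gives y = -1.
Check: H·(-1, -1) = (0, 0) = 0·(-1, -1).

-1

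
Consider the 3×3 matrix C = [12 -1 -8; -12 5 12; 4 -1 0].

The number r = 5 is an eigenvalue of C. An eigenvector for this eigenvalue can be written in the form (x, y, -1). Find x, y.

-1, 1

We need (C - 5I)v = 0.
C - 5I = [[7, -1, -8], [-12, 0, 12], [4, -1, -5]].
Row 1: (7)·x + (-1)·y + (-8)·-1 = 0
Row 2: (-12)·x + (0)·y + (12)·-1 = 0
Row 3: (4)·x + (-1)·y + (-5)·-1 = 0
Solving gives x = -1, y = 1.
Check: C·(-1, 1, -1) = (-5, 5, -5) = 5·(-1, 1, -1).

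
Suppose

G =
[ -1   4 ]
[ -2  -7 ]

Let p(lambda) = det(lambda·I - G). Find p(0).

p(0) = det(0·I − G) = det(−G) = (−1)^2·det(G).
det(G) = 15, so p(0) = 15.

15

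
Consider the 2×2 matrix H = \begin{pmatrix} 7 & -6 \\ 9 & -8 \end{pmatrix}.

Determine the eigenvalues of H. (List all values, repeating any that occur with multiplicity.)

-2, 1

det(H - rI) = (7 - r)(-8 - r) - (-6)·(9) = r^2 + r - 2.
This factors as (r + 2)·(r - 1) = 0.
Eigenvalues: -2, 1.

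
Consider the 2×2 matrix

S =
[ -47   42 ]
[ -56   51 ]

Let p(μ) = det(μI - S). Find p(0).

-45

p(0) = det(0·I − S) = det(−S) = (−1)^2·det(S).
det(S) = -45, so p(0) = -45.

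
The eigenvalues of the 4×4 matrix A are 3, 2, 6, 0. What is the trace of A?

trace(A) is the sum of the eigenvalues: (3) + (2) + (6) + (0) = 11.

11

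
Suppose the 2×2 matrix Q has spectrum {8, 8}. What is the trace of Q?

trace(Q) is the sum of the eigenvalues: (8) + (8) = 16.

16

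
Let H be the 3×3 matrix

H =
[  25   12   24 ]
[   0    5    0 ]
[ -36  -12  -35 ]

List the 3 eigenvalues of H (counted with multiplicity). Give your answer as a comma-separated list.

-11, 1, 5

Compute the characteristic polynomial p(lambda) = det(lambda·I - H).
Cofactor expansion gives p(lambda) = lambda^3 + 5·lambda^2 - 61·lambda + 55.
Rational-root test: lambda = 5 gives p(5) = 0.
Dividing by (lambda - 5) leaves lambda^2 + 10·lambda - 11.
The quadratic factors as (lambda + 11)·(lambda - 1).
Eigenvalues: -11, 1, 5.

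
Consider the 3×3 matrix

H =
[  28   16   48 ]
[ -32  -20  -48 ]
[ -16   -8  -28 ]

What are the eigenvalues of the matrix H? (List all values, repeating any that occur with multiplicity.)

Compute the characteristic polynomial p(λ) = det(λI - H).
Expanding along the first row, p(λ) = λ^3 + 20λ^2 + 112λ + 192.
Since p(-4) = 0, λ = -4 is a root.
Factor out (λ + 4): p(λ) = (λ + 4)·(λ^2 + 16λ + 48).
The quadratic factors as (λ + 12)·(λ + 4).
Eigenvalues: -12, -4, -4.

-12, -4, -4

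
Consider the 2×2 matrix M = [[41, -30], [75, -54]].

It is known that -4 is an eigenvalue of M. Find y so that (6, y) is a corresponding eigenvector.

9

We need (M + 4I)v = 0.
M + 4I = [[45, -30], [75, -50]].
Row 1: (45)·6 + (-30)·y = 0
Row 2: (75)·6 + (-50)·y = 0
Solving gives y = 9.
Check: M·(6, 9) = (-24, -36) = -4·(6, 9).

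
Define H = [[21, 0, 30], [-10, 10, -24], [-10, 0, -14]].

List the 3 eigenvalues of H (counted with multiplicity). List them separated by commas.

Set up det(sI - H) = 0.
Expanding along the first row, p(s) = s^3 - 17s^2 + 76s - 60.
Rational-root test: s = 10 gives p(10) = 0.
Factor out (s - 10): p(s) = (s - 10)·(s^2 - 7s + 6).
The quadratic factors as (s - 1)·(s - 6).
Eigenvalues: 1, 6, 10.

1, 6, 10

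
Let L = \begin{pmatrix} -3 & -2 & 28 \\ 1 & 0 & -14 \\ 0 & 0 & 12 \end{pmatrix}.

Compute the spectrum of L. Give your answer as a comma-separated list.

Compute the characteristic polynomial p(λ) = det(λI - L).
Cofactor expansion gives p(λ) = λ^3 - 9λ^2 - 34λ - 24.
Try λ = -2: p(-2) = 0, so -2 is a root.
Factor out (λ + 2): p(λ) = (λ + 2)·(λ^2 - 11λ - 12).
The quadratic factors as (λ + 1)·(λ - 12).
Eigenvalues: -2, -1, 12.

-2, -1, 12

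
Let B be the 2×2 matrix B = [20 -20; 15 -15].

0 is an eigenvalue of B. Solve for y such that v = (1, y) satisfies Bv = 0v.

1

We need (B)v = 0.
B = [[20, -20], [15, -15]].
Row 1: (20)·1 + (-20)·y = 0
Row 2: (15)·1 + (-15)·y = 0
Solving gives y = 1.
Check: B·(1, 1) = (0, 0) = 0·(1, 1).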